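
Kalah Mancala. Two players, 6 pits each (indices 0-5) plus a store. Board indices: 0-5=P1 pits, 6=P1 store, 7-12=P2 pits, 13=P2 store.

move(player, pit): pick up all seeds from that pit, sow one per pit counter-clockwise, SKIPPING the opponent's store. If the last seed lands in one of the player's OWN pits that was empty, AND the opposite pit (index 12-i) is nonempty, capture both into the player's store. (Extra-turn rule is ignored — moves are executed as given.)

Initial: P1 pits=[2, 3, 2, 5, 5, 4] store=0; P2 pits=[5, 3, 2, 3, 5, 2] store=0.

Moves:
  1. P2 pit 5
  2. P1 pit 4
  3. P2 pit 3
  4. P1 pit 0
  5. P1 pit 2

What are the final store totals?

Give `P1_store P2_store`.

Move 1: P2 pit5 -> P1=[3,3,2,5,5,4](0) P2=[5,3,2,3,5,0](1)
Move 2: P1 pit4 -> P1=[3,3,2,5,0,5](1) P2=[6,4,3,3,5,0](1)
Move 3: P2 pit3 -> P1=[3,3,2,5,0,5](1) P2=[6,4,3,0,6,1](2)
Move 4: P1 pit0 -> P1=[0,4,3,6,0,5](1) P2=[6,4,3,0,6,1](2)
Move 5: P1 pit2 -> P1=[0,4,0,7,1,6](1) P2=[6,4,3,0,6,1](2)

Answer: 1 2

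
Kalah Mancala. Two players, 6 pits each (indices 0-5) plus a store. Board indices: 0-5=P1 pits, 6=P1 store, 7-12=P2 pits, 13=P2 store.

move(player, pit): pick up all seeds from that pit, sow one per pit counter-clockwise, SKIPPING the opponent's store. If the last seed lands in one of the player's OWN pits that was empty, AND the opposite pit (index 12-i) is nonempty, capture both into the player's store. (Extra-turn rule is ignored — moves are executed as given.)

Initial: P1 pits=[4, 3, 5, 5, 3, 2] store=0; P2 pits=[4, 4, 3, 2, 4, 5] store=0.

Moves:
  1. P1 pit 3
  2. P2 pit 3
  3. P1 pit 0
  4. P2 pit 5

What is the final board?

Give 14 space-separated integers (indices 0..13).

Move 1: P1 pit3 -> P1=[4,3,5,0,4,3](1) P2=[5,5,3,2,4,5](0)
Move 2: P2 pit3 -> P1=[4,3,5,0,4,3](1) P2=[5,5,3,0,5,6](0)
Move 3: P1 pit0 -> P1=[0,4,6,1,5,3](1) P2=[5,5,3,0,5,6](0)
Move 4: P2 pit5 -> P1=[1,5,7,2,6,3](1) P2=[5,5,3,0,5,0](1)

Answer: 1 5 7 2 6 3 1 5 5 3 0 5 0 1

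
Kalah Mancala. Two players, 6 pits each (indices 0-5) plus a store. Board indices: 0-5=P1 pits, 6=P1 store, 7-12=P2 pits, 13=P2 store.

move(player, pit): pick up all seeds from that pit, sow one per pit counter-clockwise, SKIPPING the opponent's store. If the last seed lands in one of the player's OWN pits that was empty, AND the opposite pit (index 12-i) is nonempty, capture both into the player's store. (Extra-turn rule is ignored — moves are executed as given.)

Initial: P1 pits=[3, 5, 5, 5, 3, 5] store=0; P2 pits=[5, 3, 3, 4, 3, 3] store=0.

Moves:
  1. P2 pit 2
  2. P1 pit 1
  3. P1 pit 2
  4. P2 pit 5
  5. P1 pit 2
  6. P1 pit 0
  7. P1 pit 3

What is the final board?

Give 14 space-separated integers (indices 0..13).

Answer: 0 2 1 0 7 8 3 7 5 1 6 5 1 1

Derivation:
Move 1: P2 pit2 -> P1=[3,5,5,5,3,5](0) P2=[5,3,0,5,4,4](0)
Move 2: P1 pit1 -> P1=[3,0,6,6,4,6](1) P2=[5,3,0,5,4,4](0)
Move 3: P1 pit2 -> P1=[3,0,0,7,5,7](2) P2=[6,4,0,5,4,4](0)
Move 4: P2 pit5 -> P1=[4,1,1,7,5,7](2) P2=[6,4,0,5,4,0](1)
Move 5: P1 pit2 -> P1=[4,1,0,8,5,7](2) P2=[6,4,0,5,4,0](1)
Move 6: P1 pit0 -> P1=[0,2,1,9,6,7](2) P2=[6,4,0,5,4,0](1)
Move 7: P1 pit3 -> P1=[0,2,1,0,7,8](3) P2=[7,5,1,6,5,1](1)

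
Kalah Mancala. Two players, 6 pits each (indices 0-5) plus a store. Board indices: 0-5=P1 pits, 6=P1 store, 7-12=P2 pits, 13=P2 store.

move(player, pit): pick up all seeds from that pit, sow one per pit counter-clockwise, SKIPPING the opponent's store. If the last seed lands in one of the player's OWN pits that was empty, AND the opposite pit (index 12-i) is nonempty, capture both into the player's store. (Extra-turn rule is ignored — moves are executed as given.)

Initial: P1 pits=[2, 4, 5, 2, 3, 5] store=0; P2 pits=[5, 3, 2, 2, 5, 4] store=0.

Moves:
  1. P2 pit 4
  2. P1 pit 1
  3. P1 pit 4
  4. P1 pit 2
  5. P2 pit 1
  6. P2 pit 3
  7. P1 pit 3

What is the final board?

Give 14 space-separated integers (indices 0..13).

Answer: 3 0 0 0 2 9 4 8 0 4 0 2 7 3

Derivation:
Move 1: P2 pit4 -> P1=[3,5,6,2,3,5](0) P2=[5,3,2,2,0,5](1)
Move 2: P1 pit1 -> P1=[3,0,7,3,4,6](1) P2=[5,3,2,2,0,5](1)
Move 3: P1 pit4 -> P1=[3,0,7,3,0,7](2) P2=[6,4,2,2,0,5](1)
Move 4: P1 pit2 -> P1=[3,0,0,4,1,8](3) P2=[7,5,3,2,0,5](1)
Move 5: P2 pit1 -> P1=[3,0,0,4,1,8](3) P2=[7,0,4,3,1,6](2)
Move 6: P2 pit3 -> P1=[3,0,0,4,1,8](3) P2=[7,0,4,0,2,7](3)
Move 7: P1 pit3 -> P1=[3,0,0,0,2,9](4) P2=[8,0,4,0,2,7](3)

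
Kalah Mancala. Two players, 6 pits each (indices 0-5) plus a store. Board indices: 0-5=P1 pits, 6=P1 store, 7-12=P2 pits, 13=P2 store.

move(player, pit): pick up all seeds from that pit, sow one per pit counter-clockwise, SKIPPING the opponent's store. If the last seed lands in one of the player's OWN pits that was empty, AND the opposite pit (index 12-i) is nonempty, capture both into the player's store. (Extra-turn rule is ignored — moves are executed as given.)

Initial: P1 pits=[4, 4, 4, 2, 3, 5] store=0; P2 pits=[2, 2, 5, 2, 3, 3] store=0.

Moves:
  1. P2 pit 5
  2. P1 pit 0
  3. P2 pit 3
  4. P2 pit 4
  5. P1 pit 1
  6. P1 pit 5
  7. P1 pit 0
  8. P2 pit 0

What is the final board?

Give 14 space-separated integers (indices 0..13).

Answer: 0 0 6 4 5 0 4 0 5 7 2 1 3 2

Derivation:
Move 1: P2 pit5 -> P1=[5,5,4,2,3,5](0) P2=[2,2,5,2,3,0](1)
Move 2: P1 pit0 -> P1=[0,6,5,3,4,6](0) P2=[2,2,5,2,3,0](1)
Move 3: P2 pit3 -> P1=[0,6,5,3,4,6](0) P2=[2,2,5,0,4,1](1)
Move 4: P2 pit4 -> P1=[1,7,5,3,4,6](0) P2=[2,2,5,0,0,2](2)
Move 5: P1 pit1 -> P1=[1,0,6,4,5,7](1) P2=[3,3,5,0,0,2](2)
Move 6: P1 pit5 -> P1=[1,0,6,4,5,0](2) P2=[4,4,6,1,1,3](2)
Move 7: P1 pit0 -> P1=[0,0,6,4,5,0](4) P2=[4,4,6,1,0,3](2)
Move 8: P2 pit0 -> P1=[0,0,6,4,5,0](4) P2=[0,5,7,2,1,3](2)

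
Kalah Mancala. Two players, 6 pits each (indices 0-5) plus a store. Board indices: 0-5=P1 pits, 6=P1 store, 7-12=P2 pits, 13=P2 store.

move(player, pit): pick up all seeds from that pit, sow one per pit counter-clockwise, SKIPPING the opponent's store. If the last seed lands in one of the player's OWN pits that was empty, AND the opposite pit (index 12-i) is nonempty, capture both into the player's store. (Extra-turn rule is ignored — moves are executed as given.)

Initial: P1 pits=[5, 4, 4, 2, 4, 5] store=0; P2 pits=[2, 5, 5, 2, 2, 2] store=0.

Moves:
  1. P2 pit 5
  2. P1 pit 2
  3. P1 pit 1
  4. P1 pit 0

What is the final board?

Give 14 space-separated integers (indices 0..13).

Answer: 0 1 2 5 7 8 2 2 5 5 2 2 0 1

Derivation:
Move 1: P2 pit5 -> P1=[6,4,4,2,4,5](0) P2=[2,5,5,2,2,0](1)
Move 2: P1 pit2 -> P1=[6,4,0,3,5,6](1) P2=[2,5,5,2,2,0](1)
Move 3: P1 pit1 -> P1=[6,0,1,4,6,7](1) P2=[2,5,5,2,2,0](1)
Move 4: P1 pit0 -> P1=[0,1,2,5,7,8](2) P2=[2,5,5,2,2,0](1)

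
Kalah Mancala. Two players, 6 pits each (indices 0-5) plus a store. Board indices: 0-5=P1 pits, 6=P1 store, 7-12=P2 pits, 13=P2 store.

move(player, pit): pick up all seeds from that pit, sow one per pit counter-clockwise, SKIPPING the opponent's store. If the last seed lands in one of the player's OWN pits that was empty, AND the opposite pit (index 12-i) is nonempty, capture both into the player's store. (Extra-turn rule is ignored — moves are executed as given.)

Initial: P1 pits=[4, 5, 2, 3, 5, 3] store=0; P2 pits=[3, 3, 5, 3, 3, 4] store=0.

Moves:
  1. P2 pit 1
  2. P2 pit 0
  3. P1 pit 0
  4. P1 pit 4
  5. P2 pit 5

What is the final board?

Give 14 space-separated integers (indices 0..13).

Answer: 1 7 4 4 0 4 1 1 2 8 6 4 0 1

Derivation:
Move 1: P2 pit1 -> P1=[4,5,2,3,5,3](0) P2=[3,0,6,4,4,4](0)
Move 2: P2 pit0 -> P1=[4,5,2,3,5,3](0) P2=[0,1,7,5,4,4](0)
Move 3: P1 pit0 -> P1=[0,6,3,4,6,3](0) P2=[0,1,7,5,4,4](0)
Move 4: P1 pit4 -> P1=[0,6,3,4,0,4](1) P2=[1,2,8,6,4,4](0)
Move 5: P2 pit5 -> P1=[1,7,4,4,0,4](1) P2=[1,2,8,6,4,0](1)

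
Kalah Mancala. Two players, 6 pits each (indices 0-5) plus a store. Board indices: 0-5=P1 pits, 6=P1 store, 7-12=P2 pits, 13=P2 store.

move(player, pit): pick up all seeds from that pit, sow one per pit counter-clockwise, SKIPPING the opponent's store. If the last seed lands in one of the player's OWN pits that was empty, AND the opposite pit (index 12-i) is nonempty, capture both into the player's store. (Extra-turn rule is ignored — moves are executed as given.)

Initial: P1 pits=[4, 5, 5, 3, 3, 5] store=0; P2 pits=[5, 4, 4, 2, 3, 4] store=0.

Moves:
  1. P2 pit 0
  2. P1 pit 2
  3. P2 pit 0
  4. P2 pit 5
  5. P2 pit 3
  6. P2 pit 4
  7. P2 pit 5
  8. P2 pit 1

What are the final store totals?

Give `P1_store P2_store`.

Answer: 1 5

Derivation:
Move 1: P2 pit0 -> P1=[4,5,5,3,3,5](0) P2=[0,5,5,3,4,5](0)
Move 2: P1 pit2 -> P1=[4,5,0,4,4,6](1) P2=[1,5,5,3,4,5](0)
Move 3: P2 pit0 -> P1=[4,5,0,4,4,6](1) P2=[0,6,5,3,4,5](0)
Move 4: P2 pit5 -> P1=[5,6,1,5,4,6](1) P2=[0,6,5,3,4,0](1)
Move 5: P2 pit3 -> P1=[5,6,1,5,4,6](1) P2=[0,6,5,0,5,1](2)
Move 6: P2 pit4 -> P1=[6,7,2,5,4,6](1) P2=[0,6,5,0,0,2](3)
Move 7: P2 pit5 -> P1=[7,7,2,5,4,6](1) P2=[0,6,5,0,0,0](4)
Move 8: P2 pit1 -> P1=[8,7,2,5,4,6](1) P2=[0,0,6,1,1,1](5)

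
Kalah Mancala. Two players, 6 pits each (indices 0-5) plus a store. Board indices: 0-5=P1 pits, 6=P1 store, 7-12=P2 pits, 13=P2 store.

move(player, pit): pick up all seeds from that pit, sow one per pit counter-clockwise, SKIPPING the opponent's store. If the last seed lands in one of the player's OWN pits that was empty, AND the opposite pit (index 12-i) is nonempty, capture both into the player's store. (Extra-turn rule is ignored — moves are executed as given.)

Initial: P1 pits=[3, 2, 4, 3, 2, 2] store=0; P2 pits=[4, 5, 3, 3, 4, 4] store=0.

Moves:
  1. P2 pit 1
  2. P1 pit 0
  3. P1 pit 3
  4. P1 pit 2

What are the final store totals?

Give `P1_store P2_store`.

Move 1: P2 pit1 -> P1=[3,2,4,3,2,2](0) P2=[4,0,4,4,5,5](1)
Move 2: P1 pit0 -> P1=[0,3,5,4,2,2](0) P2=[4,0,4,4,5,5](1)
Move 3: P1 pit3 -> P1=[0,3,5,0,3,3](1) P2=[5,0,4,4,5,5](1)
Move 4: P1 pit2 -> P1=[0,3,0,1,4,4](2) P2=[6,0,4,4,5,5](1)

Answer: 2 1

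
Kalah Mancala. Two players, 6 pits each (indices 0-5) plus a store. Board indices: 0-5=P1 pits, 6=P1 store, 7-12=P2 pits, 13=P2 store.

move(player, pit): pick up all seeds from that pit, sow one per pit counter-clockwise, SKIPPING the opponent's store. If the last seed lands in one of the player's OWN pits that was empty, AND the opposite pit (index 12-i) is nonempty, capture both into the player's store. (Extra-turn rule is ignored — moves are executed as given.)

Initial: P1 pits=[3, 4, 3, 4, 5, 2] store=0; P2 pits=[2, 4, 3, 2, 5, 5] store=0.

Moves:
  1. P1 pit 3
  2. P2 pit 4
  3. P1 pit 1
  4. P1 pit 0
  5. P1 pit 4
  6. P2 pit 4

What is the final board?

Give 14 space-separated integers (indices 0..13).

Move 1: P1 pit3 -> P1=[3,4,3,0,6,3](1) P2=[3,4,3,2,5,5](0)
Move 2: P2 pit4 -> P1=[4,5,4,0,6,3](1) P2=[3,4,3,2,0,6](1)
Move 3: P1 pit1 -> P1=[4,0,5,1,7,4](2) P2=[3,4,3,2,0,6](1)
Move 4: P1 pit0 -> P1=[0,1,6,2,8,4](2) P2=[3,4,3,2,0,6](1)
Move 5: P1 pit4 -> P1=[0,1,6,2,0,5](3) P2=[4,5,4,3,1,7](1)
Move 6: P2 pit4 -> P1=[0,1,6,2,0,5](3) P2=[4,5,4,3,0,8](1)

Answer: 0 1 6 2 0 5 3 4 5 4 3 0 8 1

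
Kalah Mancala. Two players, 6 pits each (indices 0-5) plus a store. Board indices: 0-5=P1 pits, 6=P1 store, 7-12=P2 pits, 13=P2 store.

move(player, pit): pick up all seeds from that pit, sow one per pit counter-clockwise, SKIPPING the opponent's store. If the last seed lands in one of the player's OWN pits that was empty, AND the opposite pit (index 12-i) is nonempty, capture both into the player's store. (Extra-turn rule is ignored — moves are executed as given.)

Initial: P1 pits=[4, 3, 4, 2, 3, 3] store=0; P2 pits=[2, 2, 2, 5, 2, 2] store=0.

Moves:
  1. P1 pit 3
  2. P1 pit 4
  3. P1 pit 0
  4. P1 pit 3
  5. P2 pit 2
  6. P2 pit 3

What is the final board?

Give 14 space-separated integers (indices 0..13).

Answer: 1 5 6 0 1 5 5 3 0 0 0 4 3 1

Derivation:
Move 1: P1 pit3 -> P1=[4,3,4,0,4,4](0) P2=[2,2,2,5,2,2](0)
Move 2: P1 pit4 -> P1=[4,3,4,0,0,5](1) P2=[3,3,2,5,2,2](0)
Move 3: P1 pit0 -> P1=[0,4,5,1,0,5](5) P2=[3,0,2,5,2,2](0)
Move 4: P1 pit3 -> P1=[0,4,5,0,1,5](5) P2=[3,0,2,5,2,2](0)
Move 5: P2 pit2 -> P1=[0,4,5,0,1,5](5) P2=[3,0,0,6,3,2](0)
Move 6: P2 pit3 -> P1=[1,5,6,0,1,5](5) P2=[3,0,0,0,4,3](1)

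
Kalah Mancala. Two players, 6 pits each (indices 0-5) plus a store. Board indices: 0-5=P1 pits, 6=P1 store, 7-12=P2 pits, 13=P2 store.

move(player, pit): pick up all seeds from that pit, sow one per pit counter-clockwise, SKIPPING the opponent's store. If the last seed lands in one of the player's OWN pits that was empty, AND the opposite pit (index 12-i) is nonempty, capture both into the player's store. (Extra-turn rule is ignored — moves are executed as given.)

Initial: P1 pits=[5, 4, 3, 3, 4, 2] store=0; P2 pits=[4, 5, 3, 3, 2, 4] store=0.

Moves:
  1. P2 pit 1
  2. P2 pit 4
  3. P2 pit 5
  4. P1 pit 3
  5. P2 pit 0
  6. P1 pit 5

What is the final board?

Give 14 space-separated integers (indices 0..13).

Answer: 0 5 4 0 6 0 2 1 2 5 5 1 0 11

Derivation:
Move 1: P2 pit1 -> P1=[5,4,3,3,4,2](0) P2=[4,0,4,4,3,5](1)
Move 2: P2 pit4 -> P1=[6,4,3,3,4,2](0) P2=[4,0,4,4,0,6](2)
Move 3: P2 pit5 -> P1=[7,5,4,4,5,2](0) P2=[4,0,4,4,0,0](3)
Move 4: P1 pit3 -> P1=[7,5,4,0,6,3](1) P2=[5,0,4,4,0,0](3)
Move 5: P2 pit0 -> P1=[0,5,4,0,6,3](1) P2=[0,1,5,5,1,0](11)
Move 6: P1 pit5 -> P1=[0,5,4,0,6,0](2) P2=[1,2,5,5,1,0](11)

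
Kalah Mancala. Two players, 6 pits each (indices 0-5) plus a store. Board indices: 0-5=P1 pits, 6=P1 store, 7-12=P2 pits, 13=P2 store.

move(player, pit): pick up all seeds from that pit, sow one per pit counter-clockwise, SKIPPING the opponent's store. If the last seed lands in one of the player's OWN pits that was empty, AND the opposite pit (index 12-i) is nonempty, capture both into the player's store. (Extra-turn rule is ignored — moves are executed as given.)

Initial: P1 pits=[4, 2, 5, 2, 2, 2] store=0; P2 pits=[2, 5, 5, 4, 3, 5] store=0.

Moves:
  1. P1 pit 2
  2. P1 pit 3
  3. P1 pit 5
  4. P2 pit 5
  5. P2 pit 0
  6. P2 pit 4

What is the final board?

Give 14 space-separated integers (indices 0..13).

Answer: 6 4 1 1 4 0 3 0 7 7 5 0 1 2

Derivation:
Move 1: P1 pit2 -> P1=[4,2,0,3,3,3](1) P2=[3,5,5,4,3,5](0)
Move 2: P1 pit3 -> P1=[4,2,0,0,4,4](2) P2=[3,5,5,4,3,5](0)
Move 3: P1 pit5 -> P1=[4,2,0,0,4,0](3) P2=[4,6,6,4,3,5](0)
Move 4: P2 pit5 -> P1=[5,3,1,1,4,0](3) P2=[4,6,6,4,3,0](1)
Move 5: P2 pit0 -> P1=[5,3,1,1,4,0](3) P2=[0,7,7,5,4,0](1)
Move 6: P2 pit4 -> P1=[6,4,1,1,4,0](3) P2=[0,7,7,5,0,1](2)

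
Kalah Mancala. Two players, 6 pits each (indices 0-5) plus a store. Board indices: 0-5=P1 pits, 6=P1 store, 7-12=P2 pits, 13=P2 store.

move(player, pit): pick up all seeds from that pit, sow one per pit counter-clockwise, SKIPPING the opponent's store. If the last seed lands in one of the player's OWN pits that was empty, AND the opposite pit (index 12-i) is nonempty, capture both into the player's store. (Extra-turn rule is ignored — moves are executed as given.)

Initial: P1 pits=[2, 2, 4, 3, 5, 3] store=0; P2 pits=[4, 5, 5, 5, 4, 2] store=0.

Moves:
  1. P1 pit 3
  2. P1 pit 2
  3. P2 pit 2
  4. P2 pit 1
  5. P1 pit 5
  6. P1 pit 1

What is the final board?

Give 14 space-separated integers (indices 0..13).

Move 1: P1 pit3 -> P1=[2,2,4,0,6,4](1) P2=[4,5,5,5,4,2](0)
Move 2: P1 pit2 -> P1=[2,2,0,1,7,5](2) P2=[4,5,5,5,4,2](0)
Move 3: P2 pit2 -> P1=[3,2,0,1,7,5](2) P2=[4,5,0,6,5,3](1)
Move 4: P2 pit1 -> P1=[3,2,0,1,7,5](2) P2=[4,0,1,7,6,4](2)
Move 5: P1 pit5 -> P1=[3,2,0,1,7,0](3) P2=[5,1,2,8,6,4](2)
Move 6: P1 pit1 -> P1=[3,0,1,2,7,0](3) P2=[5,1,2,8,6,4](2)

Answer: 3 0 1 2 7 0 3 5 1 2 8 6 4 2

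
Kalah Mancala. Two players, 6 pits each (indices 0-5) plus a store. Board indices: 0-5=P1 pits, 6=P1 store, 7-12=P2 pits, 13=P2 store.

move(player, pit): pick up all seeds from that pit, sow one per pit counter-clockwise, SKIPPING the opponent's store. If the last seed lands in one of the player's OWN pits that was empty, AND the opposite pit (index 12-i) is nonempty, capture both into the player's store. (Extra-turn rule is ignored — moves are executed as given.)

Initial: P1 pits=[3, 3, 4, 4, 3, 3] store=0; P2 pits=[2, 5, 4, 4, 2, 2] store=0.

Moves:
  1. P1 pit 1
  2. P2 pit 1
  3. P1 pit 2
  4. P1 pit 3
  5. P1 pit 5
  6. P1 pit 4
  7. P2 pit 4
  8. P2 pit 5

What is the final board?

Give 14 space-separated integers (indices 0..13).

Answer: 5 1 1 0 0 1 4 6 3 8 7 0 0 3

Derivation:
Move 1: P1 pit1 -> P1=[3,0,5,5,4,3](0) P2=[2,5,4,4,2,2](0)
Move 2: P2 pit1 -> P1=[3,0,5,5,4,3](0) P2=[2,0,5,5,3,3](1)
Move 3: P1 pit2 -> P1=[3,0,0,6,5,4](1) P2=[3,0,5,5,3,3](1)
Move 4: P1 pit3 -> P1=[3,0,0,0,6,5](2) P2=[4,1,6,5,3,3](1)
Move 5: P1 pit5 -> P1=[3,0,0,0,6,0](3) P2=[5,2,7,6,3,3](1)
Move 6: P1 pit4 -> P1=[3,0,0,0,0,1](4) P2=[6,3,8,7,3,3](1)
Move 7: P2 pit4 -> P1=[4,0,0,0,0,1](4) P2=[6,3,8,7,0,4](2)
Move 8: P2 pit5 -> P1=[5,1,1,0,0,1](4) P2=[6,3,8,7,0,0](3)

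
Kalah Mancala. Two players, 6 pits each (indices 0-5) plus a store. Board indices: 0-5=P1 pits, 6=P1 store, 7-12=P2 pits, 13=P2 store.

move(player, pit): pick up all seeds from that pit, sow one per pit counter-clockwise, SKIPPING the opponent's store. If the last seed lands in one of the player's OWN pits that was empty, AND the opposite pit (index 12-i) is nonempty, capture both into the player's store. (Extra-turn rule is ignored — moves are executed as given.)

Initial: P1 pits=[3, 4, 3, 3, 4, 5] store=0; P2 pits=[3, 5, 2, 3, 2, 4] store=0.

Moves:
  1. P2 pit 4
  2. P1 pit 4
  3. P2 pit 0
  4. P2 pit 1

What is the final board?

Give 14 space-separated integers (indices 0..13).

Answer: 4 1 3 3 0 6 1 0 0 4 5 1 6 7

Derivation:
Move 1: P2 pit4 -> P1=[3,4,3,3,4,5](0) P2=[3,5,2,3,0,5](1)
Move 2: P1 pit4 -> P1=[3,4,3,3,0,6](1) P2=[4,6,2,3,0,5](1)
Move 3: P2 pit0 -> P1=[3,0,3,3,0,6](1) P2=[0,7,3,4,0,5](6)
Move 4: P2 pit1 -> P1=[4,1,3,3,0,6](1) P2=[0,0,4,5,1,6](7)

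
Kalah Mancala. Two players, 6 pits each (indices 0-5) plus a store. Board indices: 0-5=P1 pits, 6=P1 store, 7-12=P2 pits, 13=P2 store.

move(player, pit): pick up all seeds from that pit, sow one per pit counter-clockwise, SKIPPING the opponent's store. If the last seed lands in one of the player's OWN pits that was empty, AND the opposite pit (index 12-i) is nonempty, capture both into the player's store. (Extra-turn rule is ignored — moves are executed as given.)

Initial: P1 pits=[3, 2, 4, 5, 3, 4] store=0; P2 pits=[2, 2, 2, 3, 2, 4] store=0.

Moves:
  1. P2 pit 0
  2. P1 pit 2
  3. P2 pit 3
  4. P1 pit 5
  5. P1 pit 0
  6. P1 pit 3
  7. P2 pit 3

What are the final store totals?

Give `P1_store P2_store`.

Move 1: P2 pit0 -> P1=[3,2,4,5,3,4](0) P2=[0,3,3,3,2,4](0)
Move 2: P1 pit2 -> P1=[3,2,0,6,4,5](1) P2=[0,3,3,3,2,4](0)
Move 3: P2 pit3 -> P1=[3,2,0,6,4,5](1) P2=[0,3,3,0,3,5](1)
Move 4: P1 pit5 -> P1=[3,2,0,6,4,0](2) P2=[1,4,4,1,3,5](1)
Move 5: P1 pit0 -> P1=[0,3,1,7,4,0](2) P2=[1,4,4,1,3,5](1)
Move 6: P1 pit3 -> P1=[0,3,1,0,5,1](3) P2=[2,5,5,2,3,5](1)
Move 7: P2 pit3 -> P1=[0,3,1,0,5,1](3) P2=[2,5,5,0,4,6](1)

Answer: 3 1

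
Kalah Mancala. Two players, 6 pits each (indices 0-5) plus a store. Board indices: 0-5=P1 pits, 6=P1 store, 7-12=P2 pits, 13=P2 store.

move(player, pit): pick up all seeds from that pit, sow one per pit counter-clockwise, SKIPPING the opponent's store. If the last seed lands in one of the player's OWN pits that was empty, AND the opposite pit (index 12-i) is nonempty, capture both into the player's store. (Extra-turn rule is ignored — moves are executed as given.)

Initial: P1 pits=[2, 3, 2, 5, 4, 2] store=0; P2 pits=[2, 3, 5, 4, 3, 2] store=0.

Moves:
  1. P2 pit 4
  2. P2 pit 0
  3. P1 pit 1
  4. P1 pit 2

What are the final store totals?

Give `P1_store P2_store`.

Move 1: P2 pit4 -> P1=[3,3,2,5,4,2](0) P2=[2,3,5,4,0,3](1)
Move 2: P2 pit0 -> P1=[3,3,2,5,4,2](0) P2=[0,4,6,4,0,3](1)
Move 3: P1 pit1 -> P1=[3,0,3,6,5,2](0) P2=[0,4,6,4,0,3](1)
Move 4: P1 pit2 -> P1=[3,0,0,7,6,3](0) P2=[0,4,6,4,0,3](1)

Answer: 0 1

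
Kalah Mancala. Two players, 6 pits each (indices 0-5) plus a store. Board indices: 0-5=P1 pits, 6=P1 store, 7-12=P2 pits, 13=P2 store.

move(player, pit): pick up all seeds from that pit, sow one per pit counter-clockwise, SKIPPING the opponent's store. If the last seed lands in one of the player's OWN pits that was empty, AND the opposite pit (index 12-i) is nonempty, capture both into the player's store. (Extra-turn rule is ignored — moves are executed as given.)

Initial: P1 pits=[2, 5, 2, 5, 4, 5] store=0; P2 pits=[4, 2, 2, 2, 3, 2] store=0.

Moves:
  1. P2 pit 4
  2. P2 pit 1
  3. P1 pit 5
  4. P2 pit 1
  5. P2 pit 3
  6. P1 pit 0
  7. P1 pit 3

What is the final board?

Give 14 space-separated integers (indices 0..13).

Move 1: P2 pit4 -> P1=[3,5,2,5,4,5](0) P2=[4,2,2,2,0,3](1)
Move 2: P2 pit1 -> P1=[3,5,2,5,4,5](0) P2=[4,0,3,3,0,3](1)
Move 3: P1 pit5 -> P1=[3,5,2,5,4,0](1) P2=[5,1,4,4,0,3](1)
Move 4: P2 pit1 -> P1=[3,5,2,5,4,0](1) P2=[5,0,5,4,0,3](1)
Move 5: P2 pit3 -> P1=[4,5,2,5,4,0](1) P2=[5,0,5,0,1,4](2)
Move 6: P1 pit0 -> P1=[0,6,3,6,5,0](1) P2=[5,0,5,0,1,4](2)
Move 7: P1 pit3 -> P1=[0,6,3,0,6,1](2) P2=[6,1,6,0,1,4](2)

Answer: 0 6 3 0 6 1 2 6 1 6 0 1 4 2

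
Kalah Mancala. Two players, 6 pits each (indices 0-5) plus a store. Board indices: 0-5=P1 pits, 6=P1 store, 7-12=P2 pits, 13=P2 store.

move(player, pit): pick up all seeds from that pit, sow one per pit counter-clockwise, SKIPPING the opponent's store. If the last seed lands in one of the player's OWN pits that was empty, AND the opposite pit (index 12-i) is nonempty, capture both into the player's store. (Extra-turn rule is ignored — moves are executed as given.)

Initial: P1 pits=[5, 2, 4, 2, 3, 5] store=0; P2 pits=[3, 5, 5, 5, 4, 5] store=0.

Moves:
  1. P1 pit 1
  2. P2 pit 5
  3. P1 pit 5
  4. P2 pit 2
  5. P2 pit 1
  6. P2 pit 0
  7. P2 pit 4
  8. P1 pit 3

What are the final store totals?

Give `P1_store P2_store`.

Move 1: P1 pit1 -> P1=[5,0,5,3,3,5](0) P2=[3,5,5,5,4,5](0)
Move 2: P2 pit5 -> P1=[6,1,6,4,3,5](0) P2=[3,5,5,5,4,0](1)
Move 3: P1 pit5 -> P1=[6,1,6,4,3,0](1) P2=[4,6,6,6,4,0](1)
Move 4: P2 pit2 -> P1=[7,2,6,4,3,0](1) P2=[4,6,0,7,5,1](2)
Move 5: P2 pit1 -> P1=[8,2,6,4,3,0](1) P2=[4,0,1,8,6,2](3)
Move 6: P2 pit0 -> P1=[8,2,6,4,3,0](1) P2=[0,1,2,9,7,2](3)
Move 7: P2 pit4 -> P1=[9,3,7,5,4,0](1) P2=[0,1,2,9,0,3](4)
Move 8: P1 pit3 -> P1=[9,3,7,0,5,1](2) P2=[1,2,2,9,0,3](4)

Answer: 2 4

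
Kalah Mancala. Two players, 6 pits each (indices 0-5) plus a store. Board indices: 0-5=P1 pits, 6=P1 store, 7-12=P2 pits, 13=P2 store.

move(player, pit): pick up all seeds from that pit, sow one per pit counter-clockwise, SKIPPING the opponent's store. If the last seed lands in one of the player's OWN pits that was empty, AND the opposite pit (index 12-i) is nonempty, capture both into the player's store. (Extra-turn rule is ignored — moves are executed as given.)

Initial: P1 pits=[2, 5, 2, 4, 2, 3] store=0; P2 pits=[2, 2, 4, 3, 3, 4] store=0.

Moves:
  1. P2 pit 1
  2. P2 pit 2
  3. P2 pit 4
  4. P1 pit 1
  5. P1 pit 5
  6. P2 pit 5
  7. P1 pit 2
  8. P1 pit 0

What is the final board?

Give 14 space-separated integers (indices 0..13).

Answer: 0 2 1 8 6 2 3 4 1 1 5 0 0 3

Derivation:
Move 1: P2 pit1 -> P1=[2,5,2,4,2,3](0) P2=[2,0,5,4,3,4](0)
Move 2: P2 pit2 -> P1=[3,5,2,4,2,3](0) P2=[2,0,0,5,4,5](1)
Move 3: P2 pit4 -> P1=[4,6,2,4,2,3](0) P2=[2,0,0,5,0,6](2)
Move 4: P1 pit1 -> P1=[4,0,3,5,3,4](1) P2=[3,0,0,5,0,6](2)
Move 5: P1 pit5 -> P1=[4,0,3,5,3,0](2) P2=[4,1,1,5,0,6](2)
Move 6: P2 pit5 -> P1=[5,1,4,6,4,0](2) P2=[4,1,1,5,0,0](3)
Move 7: P1 pit2 -> P1=[5,1,0,7,5,1](3) P2=[4,1,1,5,0,0](3)
Move 8: P1 pit0 -> P1=[0,2,1,8,6,2](3) P2=[4,1,1,5,0,0](3)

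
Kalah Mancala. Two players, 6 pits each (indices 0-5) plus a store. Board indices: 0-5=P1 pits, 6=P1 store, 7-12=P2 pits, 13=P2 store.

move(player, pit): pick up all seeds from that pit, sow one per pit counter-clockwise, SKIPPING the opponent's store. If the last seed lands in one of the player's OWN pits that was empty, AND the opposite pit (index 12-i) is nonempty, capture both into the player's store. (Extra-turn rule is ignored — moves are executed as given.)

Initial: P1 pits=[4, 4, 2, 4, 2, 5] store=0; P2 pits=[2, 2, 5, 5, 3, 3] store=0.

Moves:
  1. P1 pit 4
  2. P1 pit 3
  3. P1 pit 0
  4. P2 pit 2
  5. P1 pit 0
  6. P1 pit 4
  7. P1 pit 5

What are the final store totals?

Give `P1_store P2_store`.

Answer: 10 1

Derivation:
Move 1: P1 pit4 -> P1=[4,4,2,4,0,6](1) P2=[2,2,5,5,3,3](0)
Move 2: P1 pit3 -> P1=[4,4,2,0,1,7](2) P2=[3,2,5,5,3,3](0)
Move 3: P1 pit0 -> P1=[0,5,3,1,2,7](2) P2=[3,2,5,5,3,3](0)
Move 4: P2 pit2 -> P1=[1,5,3,1,2,7](2) P2=[3,2,0,6,4,4](1)
Move 5: P1 pit0 -> P1=[0,6,3,1,2,7](2) P2=[3,2,0,6,4,4](1)
Move 6: P1 pit4 -> P1=[0,6,3,1,0,8](3) P2=[3,2,0,6,4,4](1)
Move 7: P1 pit5 -> P1=[0,6,3,1,0,0](10) P2=[4,3,1,7,5,0](1)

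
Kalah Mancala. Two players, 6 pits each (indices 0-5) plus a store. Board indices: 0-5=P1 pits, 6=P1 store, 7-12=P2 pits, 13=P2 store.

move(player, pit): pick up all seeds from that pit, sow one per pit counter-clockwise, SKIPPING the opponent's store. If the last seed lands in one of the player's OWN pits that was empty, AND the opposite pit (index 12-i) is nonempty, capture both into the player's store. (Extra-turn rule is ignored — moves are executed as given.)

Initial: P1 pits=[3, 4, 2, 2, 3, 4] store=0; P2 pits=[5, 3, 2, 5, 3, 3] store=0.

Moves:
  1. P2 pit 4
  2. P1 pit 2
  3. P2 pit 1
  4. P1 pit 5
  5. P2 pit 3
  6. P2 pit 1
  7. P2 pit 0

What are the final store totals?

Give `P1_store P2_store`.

Answer: 1 8

Derivation:
Move 1: P2 pit4 -> P1=[4,4,2,2,3,4](0) P2=[5,3,2,5,0,4](1)
Move 2: P1 pit2 -> P1=[4,4,0,3,4,4](0) P2=[5,3,2,5,0,4](1)
Move 3: P2 pit1 -> P1=[4,0,0,3,4,4](0) P2=[5,0,3,6,0,4](6)
Move 4: P1 pit5 -> P1=[4,0,0,3,4,0](1) P2=[6,1,4,6,0,4](6)
Move 5: P2 pit3 -> P1=[5,1,1,3,4,0](1) P2=[6,1,4,0,1,5](7)
Move 6: P2 pit1 -> P1=[5,1,1,3,4,0](1) P2=[6,0,5,0,1,5](7)
Move 7: P2 pit0 -> P1=[5,1,1,3,4,0](1) P2=[0,1,6,1,2,6](8)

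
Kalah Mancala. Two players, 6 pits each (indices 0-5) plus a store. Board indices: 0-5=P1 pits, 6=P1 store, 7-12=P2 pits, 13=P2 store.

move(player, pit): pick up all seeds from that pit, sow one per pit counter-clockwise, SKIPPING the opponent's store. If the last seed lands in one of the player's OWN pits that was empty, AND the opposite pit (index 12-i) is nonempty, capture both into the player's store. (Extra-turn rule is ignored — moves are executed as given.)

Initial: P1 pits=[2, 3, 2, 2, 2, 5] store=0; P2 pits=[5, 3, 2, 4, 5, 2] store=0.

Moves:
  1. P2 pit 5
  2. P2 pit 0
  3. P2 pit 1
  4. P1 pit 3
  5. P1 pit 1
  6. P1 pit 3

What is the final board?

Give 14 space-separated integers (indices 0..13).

Move 1: P2 pit5 -> P1=[3,3,2,2,2,5](0) P2=[5,3,2,4,5,0](1)
Move 2: P2 pit0 -> P1=[0,3,2,2,2,5](0) P2=[0,4,3,5,6,0](5)
Move 3: P2 pit1 -> P1=[0,3,2,2,2,5](0) P2=[0,0,4,6,7,1](5)
Move 4: P1 pit3 -> P1=[0,3,2,0,3,6](0) P2=[0,0,4,6,7,1](5)
Move 5: P1 pit1 -> P1=[0,0,3,1,4,6](0) P2=[0,0,4,6,7,1](5)
Move 6: P1 pit3 -> P1=[0,0,3,0,5,6](0) P2=[0,0,4,6,7,1](5)

Answer: 0 0 3 0 5 6 0 0 0 4 6 7 1 5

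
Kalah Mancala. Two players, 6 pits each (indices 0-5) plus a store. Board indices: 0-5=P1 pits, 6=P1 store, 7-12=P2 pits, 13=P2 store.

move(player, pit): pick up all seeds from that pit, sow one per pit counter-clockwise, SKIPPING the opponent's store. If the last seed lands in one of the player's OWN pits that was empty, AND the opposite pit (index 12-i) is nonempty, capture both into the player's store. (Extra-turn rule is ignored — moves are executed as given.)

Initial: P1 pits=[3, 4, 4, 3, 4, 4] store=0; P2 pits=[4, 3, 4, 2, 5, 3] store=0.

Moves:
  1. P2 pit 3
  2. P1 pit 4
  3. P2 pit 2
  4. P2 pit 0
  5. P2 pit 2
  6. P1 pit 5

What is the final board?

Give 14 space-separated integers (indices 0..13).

Move 1: P2 pit3 -> P1=[3,4,4,3,4,4](0) P2=[4,3,4,0,6,4](0)
Move 2: P1 pit4 -> P1=[3,4,4,3,0,5](1) P2=[5,4,4,0,6,4](0)
Move 3: P2 pit2 -> P1=[3,4,4,3,0,5](1) P2=[5,4,0,1,7,5](1)
Move 4: P2 pit0 -> P1=[3,4,4,3,0,5](1) P2=[0,5,1,2,8,6](1)
Move 5: P2 pit2 -> P1=[3,4,4,3,0,5](1) P2=[0,5,0,3,8,6](1)
Move 6: P1 pit5 -> P1=[3,4,4,3,0,0](2) P2=[1,6,1,4,8,6](1)

Answer: 3 4 4 3 0 0 2 1 6 1 4 8 6 1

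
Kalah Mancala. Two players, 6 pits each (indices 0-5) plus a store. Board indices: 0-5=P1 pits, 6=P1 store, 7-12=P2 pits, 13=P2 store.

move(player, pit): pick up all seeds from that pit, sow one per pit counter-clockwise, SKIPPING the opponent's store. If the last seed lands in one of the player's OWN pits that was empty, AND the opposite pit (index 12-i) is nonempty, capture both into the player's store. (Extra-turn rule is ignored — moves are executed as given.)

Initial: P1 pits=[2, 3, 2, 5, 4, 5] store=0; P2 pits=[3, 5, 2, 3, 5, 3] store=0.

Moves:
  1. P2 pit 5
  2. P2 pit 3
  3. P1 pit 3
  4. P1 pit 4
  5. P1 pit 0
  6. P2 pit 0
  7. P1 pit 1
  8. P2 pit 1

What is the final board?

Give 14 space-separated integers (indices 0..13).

Move 1: P2 pit5 -> P1=[3,4,2,5,4,5](0) P2=[3,5,2,3,5,0](1)
Move 2: P2 pit3 -> P1=[3,4,2,5,4,5](0) P2=[3,5,2,0,6,1](2)
Move 3: P1 pit3 -> P1=[3,4,2,0,5,6](1) P2=[4,6,2,0,6,1](2)
Move 4: P1 pit4 -> P1=[3,4,2,0,0,7](2) P2=[5,7,3,0,6,1](2)
Move 5: P1 pit0 -> P1=[0,5,3,0,0,7](6) P2=[5,7,0,0,6,1](2)
Move 6: P2 pit0 -> P1=[0,5,3,0,0,7](6) P2=[0,8,1,1,7,2](2)
Move 7: P1 pit1 -> P1=[0,0,4,1,1,8](7) P2=[0,8,1,1,7,2](2)
Move 8: P2 pit1 -> P1=[1,1,5,1,1,8](7) P2=[0,0,2,2,8,3](3)

Answer: 1 1 5 1 1 8 7 0 0 2 2 8 3 3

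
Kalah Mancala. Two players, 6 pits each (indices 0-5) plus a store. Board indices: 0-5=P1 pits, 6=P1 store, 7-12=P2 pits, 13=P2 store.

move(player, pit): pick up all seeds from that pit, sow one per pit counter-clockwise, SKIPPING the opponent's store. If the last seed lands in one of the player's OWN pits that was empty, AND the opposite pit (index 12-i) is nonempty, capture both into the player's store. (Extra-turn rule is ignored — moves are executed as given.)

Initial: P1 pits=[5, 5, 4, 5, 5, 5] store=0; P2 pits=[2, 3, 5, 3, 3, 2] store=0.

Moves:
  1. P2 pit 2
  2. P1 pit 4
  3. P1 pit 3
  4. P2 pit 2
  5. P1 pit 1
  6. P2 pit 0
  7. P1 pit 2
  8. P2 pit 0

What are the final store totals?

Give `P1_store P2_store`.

Answer: 4 1

Derivation:
Move 1: P2 pit2 -> P1=[6,5,4,5,5,5](0) P2=[2,3,0,4,4,3](1)
Move 2: P1 pit4 -> P1=[6,5,4,5,0,6](1) P2=[3,4,1,4,4,3](1)
Move 3: P1 pit3 -> P1=[6,5,4,0,1,7](2) P2=[4,5,1,4,4,3](1)
Move 4: P2 pit2 -> P1=[6,5,4,0,1,7](2) P2=[4,5,0,5,4,3](1)
Move 5: P1 pit1 -> P1=[6,0,5,1,2,8](3) P2=[4,5,0,5,4,3](1)
Move 6: P2 pit0 -> P1=[6,0,5,1,2,8](3) P2=[0,6,1,6,5,3](1)
Move 7: P1 pit2 -> P1=[6,0,0,2,3,9](4) P2=[1,6,1,6,5,3](1)
Move 8: P2 pit0 -> P1=[6,0,0,2,3,9](4) P2=[0,7,1,6,5,3](1)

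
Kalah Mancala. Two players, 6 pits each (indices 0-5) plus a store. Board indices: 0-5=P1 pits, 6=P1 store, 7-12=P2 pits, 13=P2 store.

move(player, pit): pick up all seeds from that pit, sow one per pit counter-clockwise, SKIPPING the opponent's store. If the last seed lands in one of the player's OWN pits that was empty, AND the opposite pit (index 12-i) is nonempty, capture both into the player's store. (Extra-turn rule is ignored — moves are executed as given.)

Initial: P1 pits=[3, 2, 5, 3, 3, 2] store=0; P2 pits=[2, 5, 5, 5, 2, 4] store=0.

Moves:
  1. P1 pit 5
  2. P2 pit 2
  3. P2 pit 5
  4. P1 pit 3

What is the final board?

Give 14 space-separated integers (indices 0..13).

Move 1: P1 pit5 -> P1=[3,2,5,3,3,0](1) P2=[3,5,5,5,2,4](0)
Move 2: P2 pit2 -> P1=[4,2,5,3,3,0](1) P2=[3,5,0,6,3,5](1)
Move 3: P2 pit5 -> P1=[5,3,6,4,3,0](1) P2=[3,5,0,6,3,0](2)
Move 4: P1 pit3 -> P1=[5,3,6,0,4,1](2) P2=[4,5,0,6,3,0](2)

Answer: 5 3 6 0 4 1 2 4 5 0 6 3 0 2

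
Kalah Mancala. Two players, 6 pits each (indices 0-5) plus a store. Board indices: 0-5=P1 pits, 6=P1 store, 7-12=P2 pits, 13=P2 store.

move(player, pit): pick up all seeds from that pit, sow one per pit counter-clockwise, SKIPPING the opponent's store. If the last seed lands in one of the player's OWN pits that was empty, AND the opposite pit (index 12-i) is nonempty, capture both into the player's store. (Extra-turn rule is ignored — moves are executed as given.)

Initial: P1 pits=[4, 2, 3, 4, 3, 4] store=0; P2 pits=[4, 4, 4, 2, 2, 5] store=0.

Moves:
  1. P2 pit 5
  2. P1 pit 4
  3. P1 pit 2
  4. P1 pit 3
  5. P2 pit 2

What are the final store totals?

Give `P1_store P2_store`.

Move 1: P2 pit5 -> P1=[5,3,4,5,3,4](0) P2=[4,4,4,2,2,0](1)
Move 2: P1 pit4 -> P1=[5,3,4,5,0,5](1) P2=[5,4,4,2,2,0](1)
Move 3: P1 pit2 -> P1=[5,3,0,6,1,6](2) P2=[5,4,4,2,2,0](1)
Move 4: P1 pit3 -> P1=[5,3,0,0,2,7](3) P2=[6,5,5,2,2,0](1)
Move 5: P2 pit2 -> P1=[6,3,0,0,2,7](3) P2=[6,5,0,3,3,1](2)

Answer: 3 2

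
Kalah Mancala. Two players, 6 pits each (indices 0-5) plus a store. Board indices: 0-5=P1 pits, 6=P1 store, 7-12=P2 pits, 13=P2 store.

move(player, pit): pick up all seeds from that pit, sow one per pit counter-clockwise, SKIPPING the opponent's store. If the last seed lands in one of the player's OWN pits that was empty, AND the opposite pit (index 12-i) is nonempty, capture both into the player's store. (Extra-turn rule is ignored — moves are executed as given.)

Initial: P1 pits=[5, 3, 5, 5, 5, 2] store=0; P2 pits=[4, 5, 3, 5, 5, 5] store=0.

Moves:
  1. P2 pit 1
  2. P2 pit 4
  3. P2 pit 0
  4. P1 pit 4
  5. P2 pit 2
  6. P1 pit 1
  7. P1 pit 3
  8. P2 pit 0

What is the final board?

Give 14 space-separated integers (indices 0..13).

Answer: 7 0 7 0 1 4 2 0 4 2 8 1 8 8

Derivation:
Move 1: P2 pit1 -> P1=[5,3,5,5,5,2](0) P2=[4,0,4,6,6,6](1)
Move 2: P2 pit4 -> P1=[6,4,6,6,5,2](0) P2=[4,0,4,6,0,7](2)
Move 3: P2 pit0 -> P1=[6,0,6,6,5,2](0) P2=[0,1,5,7,0,7](7)
Move 4: P1 pit4 -> P1=[6,0,6,6,0,3](1) P2=[1,2,6,7,0,7](7)
Move 5: P2 pit2 -> P1=[7,1,6,6,0,3](1) P2=[1,2,0,8,1,8](8)
Move 6: P1 pit1 -> P1=[7,0,7,6,0,3](1) P2=[1,2,0,8,1,8](8)
Move 7: P1 pit3 -> P1=[7,0,7,0,1,4](2) P2=[2,3,1,8,1,8](8)
Move 8: P2 pit0 -> P1=[7,0,7,0,1,4](2) P2=[0,4,2,8,1,8](8)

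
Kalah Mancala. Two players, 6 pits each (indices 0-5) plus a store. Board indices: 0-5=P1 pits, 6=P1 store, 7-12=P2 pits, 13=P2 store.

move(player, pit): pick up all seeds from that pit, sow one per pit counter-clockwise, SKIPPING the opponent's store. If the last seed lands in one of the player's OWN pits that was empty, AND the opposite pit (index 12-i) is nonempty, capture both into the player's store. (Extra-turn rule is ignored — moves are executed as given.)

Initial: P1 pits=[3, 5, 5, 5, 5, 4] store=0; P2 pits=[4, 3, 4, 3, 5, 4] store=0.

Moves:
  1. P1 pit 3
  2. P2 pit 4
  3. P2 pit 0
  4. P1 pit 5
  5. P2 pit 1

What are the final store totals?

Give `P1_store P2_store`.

Answer: 2 2

Derivation:
Move 1: P1 pit3 -> P1=[3,5,5,0,6,5](1) P2=[5,4,4,3,5,4](0)
Move 2: P2 pit4 -> P1=[4,6,6,0,6,5](1) P2=[5,4,4,3,0,5](1)
Move 3: P2 pit0 -> P1=[4,6,6,0,6,5](1) P2=[0,5,5,4,1,6](1)
Move 4: P1 pit5 -> P1=[4,6,6,0,6,0](2) P2=[1,6,6,5,1,6](1)
Move 5: P2 pit1 -> P1=[5,6,6,0,6,0](2) P2=[1,0,7,6,2,7](2)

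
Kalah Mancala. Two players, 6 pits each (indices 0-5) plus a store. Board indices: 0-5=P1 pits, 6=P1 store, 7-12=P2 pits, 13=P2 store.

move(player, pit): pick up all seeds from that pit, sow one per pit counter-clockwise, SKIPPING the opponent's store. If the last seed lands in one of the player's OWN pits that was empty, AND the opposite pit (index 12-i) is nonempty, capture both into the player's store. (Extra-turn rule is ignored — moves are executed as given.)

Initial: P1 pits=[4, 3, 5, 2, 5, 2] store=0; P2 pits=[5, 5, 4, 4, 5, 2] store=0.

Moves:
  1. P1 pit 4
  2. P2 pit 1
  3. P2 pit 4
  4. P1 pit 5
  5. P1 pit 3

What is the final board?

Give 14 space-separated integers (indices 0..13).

Answer: 6 4 6 0 1 1 3 7 1 6 5 0 4 2

Derivation:
Move 1: P1 pit4 -> P1=[4,3,5,2,0,3](1) P2=[6,6,5,4,5,2](0)
Move 2: P2 pit1 -> P1=[5,3,5,2,0,3](1) P2=[6,0,6,5,6,3](1)
Move 3: P2 pit4 -> P1=[6,4,6,3,0,3](1) P2=[6,0,6,5,0,4](2)
Move 4: P1 pit5 -> P1=[6,4,6,3,0,0](2) P2=[7,1,6,5,0,4](2)
Move 5: P1 pit3 -> P1=[6,4,6,0,1,1](3) P2=[7,1,6,5,0,4](2)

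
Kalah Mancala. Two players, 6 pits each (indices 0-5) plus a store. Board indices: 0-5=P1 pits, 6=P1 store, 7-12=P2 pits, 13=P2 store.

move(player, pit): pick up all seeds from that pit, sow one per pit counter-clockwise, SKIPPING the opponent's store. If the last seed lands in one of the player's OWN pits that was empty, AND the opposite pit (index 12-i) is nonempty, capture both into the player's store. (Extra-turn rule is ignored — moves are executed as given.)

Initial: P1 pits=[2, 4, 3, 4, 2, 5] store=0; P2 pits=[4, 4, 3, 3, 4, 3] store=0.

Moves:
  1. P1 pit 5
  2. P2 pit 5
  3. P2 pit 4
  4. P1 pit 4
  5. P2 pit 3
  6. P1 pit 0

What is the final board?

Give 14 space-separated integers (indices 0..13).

Move 1: P1 pit5 -> P1=[2,4,3,4,2,0](1) P2=[5,5,4,4,4,3](0)
Move 2: P2 pit5 -> P1=[3,5,3,4,2,0](1) P2=[5,5,4,4,4,0](1)
Move 3: P2 pit4 -> P1=[4,6,3,4,2,0](1) P2=[5,5,4,4,0,1](2)
Move 4: P1 pit4 -> P1=[4,6,3,4,0,1](2) P2=[5,5,4,4,0,1](2)
Move 5: P2 pit3 -> P1=[5,6,3,4,0,1](2) P2=[5,5,4,0,1,2](3)
Move 6: P1 pit0 -> P1=[0,7,4,5,1,2](2) P2=[5,5,4,0,1,2](3)

Answer: 0 7 4 5 1 2 2 5 5 4 0 1 2 3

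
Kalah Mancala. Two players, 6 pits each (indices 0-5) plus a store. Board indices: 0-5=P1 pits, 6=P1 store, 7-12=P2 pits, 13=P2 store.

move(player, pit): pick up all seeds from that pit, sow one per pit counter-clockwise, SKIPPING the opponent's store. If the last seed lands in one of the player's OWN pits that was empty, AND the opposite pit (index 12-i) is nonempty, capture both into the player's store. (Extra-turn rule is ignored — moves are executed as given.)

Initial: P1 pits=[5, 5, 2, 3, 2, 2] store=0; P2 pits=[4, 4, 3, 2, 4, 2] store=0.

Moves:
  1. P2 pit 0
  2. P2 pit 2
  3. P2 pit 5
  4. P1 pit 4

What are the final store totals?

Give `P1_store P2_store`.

Answer: 1 2

Derivation:
Move 1: P2 pit0 -> P1=[5,5,2,3,2,2](0) P2=[0,5,4,3,5,2](0)
Move 2: P2 pit2 -> P1=[5,5,2,3,2,2](0) P2=[0,5,0,4,6,3](1)
Move 3: P2 pit5 -> P1=[6,6,2,3,2,2](0) P2=[0,5,0,4,6,0](2)
Move 4: P1 pit4 -> P1=[6,6,2,3,0,3](1) P2=[0,5,0,4,6,0](2)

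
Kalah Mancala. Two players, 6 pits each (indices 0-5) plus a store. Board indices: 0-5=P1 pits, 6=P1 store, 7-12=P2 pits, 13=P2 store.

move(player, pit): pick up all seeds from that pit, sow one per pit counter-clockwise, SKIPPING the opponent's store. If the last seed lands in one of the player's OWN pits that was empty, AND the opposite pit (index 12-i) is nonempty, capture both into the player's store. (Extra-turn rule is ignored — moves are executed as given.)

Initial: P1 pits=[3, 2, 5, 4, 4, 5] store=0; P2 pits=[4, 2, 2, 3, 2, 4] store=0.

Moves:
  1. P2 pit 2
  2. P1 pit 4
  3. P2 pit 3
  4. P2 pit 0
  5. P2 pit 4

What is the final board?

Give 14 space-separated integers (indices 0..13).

Move 1: P2 pit2 -> P1=[3,2,5,4,4,5](0) P2=[4,2,0,4,3,4](0)
Move 2: P1 pit4 -> P1=[3,2,5,4,0,6](1) P2=[5,3,0,4,3,4](0)
Move 3: P2 pit3 -> P1=[4,2,5,4,0,6](1) P2=[5,3,0,0,4,5](1)
Move 4: P2 pit0 -> P1=[4,2,5,4,0,6](1) P2=[0,4,1,1,5,6](1)
Move 5: P2 pit4 -> P1=[5,3,6,4,0,6](1) P2=[0,4,1,1,0,7](2)

Answer: 5 3 6 4 0 6 1 0 4 1 1 0 7 2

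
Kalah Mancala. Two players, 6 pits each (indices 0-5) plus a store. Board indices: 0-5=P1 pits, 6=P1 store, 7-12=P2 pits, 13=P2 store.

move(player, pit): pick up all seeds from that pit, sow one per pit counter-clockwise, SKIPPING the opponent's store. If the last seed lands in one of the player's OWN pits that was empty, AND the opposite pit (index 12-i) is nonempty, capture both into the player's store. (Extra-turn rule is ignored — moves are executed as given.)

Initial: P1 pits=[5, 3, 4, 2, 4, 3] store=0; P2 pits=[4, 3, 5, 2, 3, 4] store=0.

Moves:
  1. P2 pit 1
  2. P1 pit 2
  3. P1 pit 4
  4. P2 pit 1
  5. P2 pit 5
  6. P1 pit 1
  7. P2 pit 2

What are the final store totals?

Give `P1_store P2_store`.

Move 1: P2 pit1 -> P1=[5,3,4,2,4,3](0) P2=[4,0,6,3,4,4](0)
Move 2: P1 pit2 -> P1=[5,3,0,3,5,4](1) P2=[4,0,6,3,4,4](0)
Move 3: P1 pit4 -> P1=[5,3,0,3,0,5](2) P2=[5,1,7,3,4,4](0)
Move 4: P2 pit1 -> P1=[5,3,0,3,0,5](2) P2=[5,0,8,3,4,4](0)
Move 5: P2 pit5 -> P1=[6,4,1,3,0,5](2) P2=[5,0,8,3,4,0](1)
Move 6: P1 pit1 -> P1=[6,0,2,4,1,6](2) P2=[5,0,8,3,4,0](1)
Move 7: P2 pit2 -> P1=[7,1,3,5,1,6](2) P2=[5,0,0,4,5,1](2)

Answer: 2 2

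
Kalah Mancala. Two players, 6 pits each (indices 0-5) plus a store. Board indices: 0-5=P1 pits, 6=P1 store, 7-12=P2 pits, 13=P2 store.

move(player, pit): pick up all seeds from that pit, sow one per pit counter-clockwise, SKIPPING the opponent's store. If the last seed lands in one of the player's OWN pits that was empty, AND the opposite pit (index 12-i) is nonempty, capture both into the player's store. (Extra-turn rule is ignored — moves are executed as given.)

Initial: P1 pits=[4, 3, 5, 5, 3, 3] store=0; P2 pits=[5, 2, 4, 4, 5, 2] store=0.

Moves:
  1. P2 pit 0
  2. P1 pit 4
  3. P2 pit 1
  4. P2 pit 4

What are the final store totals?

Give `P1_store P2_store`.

Answer: 1 1

Derivation:
Move 1: P2 pit0 -> P1=[4,3,5,5,3,3](0) P2=[0,3,5,5,6,3](0)
Move 2: P1 pit4 -> P1=[4,3,5,5,0,4](1) P2=[1,3,5,5,6,3](0)
Move 3: P2 pit1 -> P1=[4,3,5,5,0,4](1) P2=[1,0,6,6,7,3](0)
Move 4: P2 pit4 -> P1=[5,4,6,6,1,4](1) P2=[1,0,6,6,0,4](1)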